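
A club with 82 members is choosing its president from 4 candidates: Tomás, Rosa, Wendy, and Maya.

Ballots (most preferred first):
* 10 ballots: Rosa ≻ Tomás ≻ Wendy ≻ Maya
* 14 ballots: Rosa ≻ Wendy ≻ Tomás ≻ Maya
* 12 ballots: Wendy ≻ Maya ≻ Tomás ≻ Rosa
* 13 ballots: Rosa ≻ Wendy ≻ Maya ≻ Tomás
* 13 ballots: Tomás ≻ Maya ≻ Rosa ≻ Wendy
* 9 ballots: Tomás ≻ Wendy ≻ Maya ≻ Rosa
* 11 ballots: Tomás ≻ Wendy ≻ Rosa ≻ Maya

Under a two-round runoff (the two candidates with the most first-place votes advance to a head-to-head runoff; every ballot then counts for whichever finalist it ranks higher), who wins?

Round 1 first-place votes: Tomás 33, Rosa 37, Wendy 12, Maya 0. Rosa and Tomás advance.
Runoff: Rosa is ranked above Tomás on 37 ballots, Tomás above Rosa on 45.

Tomás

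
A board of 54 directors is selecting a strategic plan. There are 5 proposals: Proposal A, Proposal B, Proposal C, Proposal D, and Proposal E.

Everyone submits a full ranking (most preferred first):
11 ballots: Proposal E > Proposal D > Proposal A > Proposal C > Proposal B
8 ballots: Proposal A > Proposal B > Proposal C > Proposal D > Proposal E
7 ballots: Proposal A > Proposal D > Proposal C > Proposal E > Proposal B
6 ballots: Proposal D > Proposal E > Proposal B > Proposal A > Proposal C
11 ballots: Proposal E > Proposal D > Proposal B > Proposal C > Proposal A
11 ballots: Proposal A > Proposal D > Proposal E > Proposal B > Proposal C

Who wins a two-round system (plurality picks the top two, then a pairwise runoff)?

Round 1 first-place votes: Proposal A 26, Proposal B 0, Proposal C 0, Proposal D 6, Proposal E 22. Proposal A and Proposal E advance.
Runoff: Proposal A is ranked above Proposal E on 26 ballots, Proposal E above Proposal A on 28.

Proposal E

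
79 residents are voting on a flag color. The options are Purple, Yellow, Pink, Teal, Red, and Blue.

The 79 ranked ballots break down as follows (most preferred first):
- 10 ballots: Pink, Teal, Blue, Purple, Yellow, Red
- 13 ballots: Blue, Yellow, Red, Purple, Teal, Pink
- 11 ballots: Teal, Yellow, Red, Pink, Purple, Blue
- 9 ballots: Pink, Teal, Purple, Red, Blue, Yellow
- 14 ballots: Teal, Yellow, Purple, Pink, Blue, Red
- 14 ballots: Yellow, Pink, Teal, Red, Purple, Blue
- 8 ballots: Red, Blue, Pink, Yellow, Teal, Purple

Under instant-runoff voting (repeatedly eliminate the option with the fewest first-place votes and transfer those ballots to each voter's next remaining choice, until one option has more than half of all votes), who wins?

Round 1: Purple 0, Yellow 14, Pink 19, Teal 25, Red 8, Blue 13. Purple eliminated.
Round 2: Yellow 14, Pink 19, Teal 25, Red 8, Blue 13. Red eliminated.
Round 3: Yellow 14, Pink 19, Teal 25, Blue 21. Yellow eliminated.
Round 4: Pink 33, Teal 25, Blue 21. Blue eliminated.
Round 5: Pink 41, Teal 38. Pink has a majority (≥40).

Pink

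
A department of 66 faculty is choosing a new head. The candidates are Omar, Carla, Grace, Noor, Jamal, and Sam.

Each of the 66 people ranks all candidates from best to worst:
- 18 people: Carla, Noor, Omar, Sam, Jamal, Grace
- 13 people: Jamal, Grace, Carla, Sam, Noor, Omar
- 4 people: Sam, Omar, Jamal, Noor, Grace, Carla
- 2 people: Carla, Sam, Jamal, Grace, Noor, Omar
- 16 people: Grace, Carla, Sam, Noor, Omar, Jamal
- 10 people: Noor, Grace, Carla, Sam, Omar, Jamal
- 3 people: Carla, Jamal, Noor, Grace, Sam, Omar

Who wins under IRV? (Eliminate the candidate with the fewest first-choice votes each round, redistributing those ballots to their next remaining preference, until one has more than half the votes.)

Grace

Round 1: Omar 0, Carla 23, Grace 16, Noor 10, Jamal 13, Sam 4. Omar eliminated.
Round 2: Carla 23, Grace 16, Noor 10, Jamal 13, Sam 4. Sam eliminated.
Round 3: Carla 23, Grace 16, Noor 10, Jamal 17. Noor eliminated.
Round 4: Carla 23, Grace 26, Jamal 17. Jamal eliminated.
Round 5: Carla 23, Grace 43. Grace has a majority (≥34).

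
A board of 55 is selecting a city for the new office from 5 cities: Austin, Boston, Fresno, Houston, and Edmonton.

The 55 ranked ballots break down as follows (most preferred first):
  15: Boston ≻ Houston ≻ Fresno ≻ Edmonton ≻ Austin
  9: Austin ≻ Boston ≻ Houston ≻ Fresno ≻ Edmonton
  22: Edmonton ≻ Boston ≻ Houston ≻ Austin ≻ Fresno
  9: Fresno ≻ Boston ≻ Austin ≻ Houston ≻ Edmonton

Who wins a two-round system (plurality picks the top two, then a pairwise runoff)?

Round 1 first-place votes: Austin 9, Boston 15, Fresno 9, Houston 0, Edmonton 22. Edmonton and Boston advance.
Runoff: Edmonton is ranked above Boston on 22 ballots, Boston above Edmonton on 33.

Boston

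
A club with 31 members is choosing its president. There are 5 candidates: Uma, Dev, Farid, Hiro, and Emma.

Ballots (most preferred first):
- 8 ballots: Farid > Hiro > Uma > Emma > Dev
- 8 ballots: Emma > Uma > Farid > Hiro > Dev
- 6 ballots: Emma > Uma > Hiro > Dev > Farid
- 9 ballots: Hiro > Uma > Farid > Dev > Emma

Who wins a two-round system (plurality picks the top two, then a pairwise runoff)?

Round 1 first-place votes: Uma 0, Dev 0, Farid 8, Hiro 9, Emma 14. Emma and Hiro advance.
Runoff: Emma is ranked above Hiro on 14 ballots, Hiro above Emma on 17.

Hiro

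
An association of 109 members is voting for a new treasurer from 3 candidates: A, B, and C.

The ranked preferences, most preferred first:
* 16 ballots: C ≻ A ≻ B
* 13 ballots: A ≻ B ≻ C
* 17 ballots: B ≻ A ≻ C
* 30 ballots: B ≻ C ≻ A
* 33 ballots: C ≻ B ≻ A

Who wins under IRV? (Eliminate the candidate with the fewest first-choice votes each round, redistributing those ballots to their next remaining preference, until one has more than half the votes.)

Round 1: A 13, B 47, C 49. A eliminated.
Round 2: B 60, C 49. B has a majority (≥55).

B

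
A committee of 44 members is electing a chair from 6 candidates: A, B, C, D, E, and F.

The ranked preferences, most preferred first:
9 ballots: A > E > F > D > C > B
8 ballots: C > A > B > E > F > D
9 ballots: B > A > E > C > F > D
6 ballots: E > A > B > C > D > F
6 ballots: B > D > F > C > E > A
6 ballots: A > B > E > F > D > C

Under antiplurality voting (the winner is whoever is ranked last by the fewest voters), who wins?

Last-place votes: A 6, B 9, C 6, D 17, E 0, F 6.

E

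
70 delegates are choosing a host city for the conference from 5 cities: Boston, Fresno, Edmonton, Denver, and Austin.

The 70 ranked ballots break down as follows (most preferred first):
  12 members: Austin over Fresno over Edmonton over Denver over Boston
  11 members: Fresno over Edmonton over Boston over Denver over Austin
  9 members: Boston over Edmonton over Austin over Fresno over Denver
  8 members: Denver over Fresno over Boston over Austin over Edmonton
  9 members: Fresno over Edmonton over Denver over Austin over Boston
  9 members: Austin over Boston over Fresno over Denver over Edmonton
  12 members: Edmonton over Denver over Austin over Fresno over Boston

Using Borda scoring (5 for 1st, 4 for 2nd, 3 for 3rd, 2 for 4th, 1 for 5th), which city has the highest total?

Fresno

Boston: 12×1 + 11×3 + 9×5 + 8×3 + 9×1 + 9×4 + 12×1 = 171
Fresno: 12×4 + 11×5 + 9×2 + 8×4 + 9×5 + 9×3 + 12×2 = 249
Edmonton: 12×3 + 11×4 + 9×4 + 8×1 + 9×4 + 9×1 + 12×5 = 229
Denver: 12×2 + 11×2 + 9×1 + 8×5 + 9×3 + 9×2 + 12×4 = 188
Austin: 12×5 + 11×1 + 9×3 + 8×2 + 9×2 + 9×5 + 12×3 = 213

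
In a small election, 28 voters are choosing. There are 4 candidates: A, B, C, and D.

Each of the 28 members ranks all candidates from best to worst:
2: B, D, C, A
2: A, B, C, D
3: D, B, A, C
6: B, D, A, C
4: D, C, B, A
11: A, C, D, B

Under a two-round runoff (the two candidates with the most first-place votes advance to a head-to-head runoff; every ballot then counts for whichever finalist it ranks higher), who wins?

B

Round 1 first-place votes: A 13, B 8, C 0, D 7. A and B advance.
Runoff: A is ranked above B on 13 ballots, B above A on 15.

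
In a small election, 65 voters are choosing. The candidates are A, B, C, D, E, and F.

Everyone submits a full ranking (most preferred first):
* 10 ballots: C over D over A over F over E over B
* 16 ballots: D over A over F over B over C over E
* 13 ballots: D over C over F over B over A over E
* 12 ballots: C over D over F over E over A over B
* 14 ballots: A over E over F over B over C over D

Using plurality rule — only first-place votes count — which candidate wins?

First-place votes: A 14, B 0, C 22, D 29, E 0, F 0.

D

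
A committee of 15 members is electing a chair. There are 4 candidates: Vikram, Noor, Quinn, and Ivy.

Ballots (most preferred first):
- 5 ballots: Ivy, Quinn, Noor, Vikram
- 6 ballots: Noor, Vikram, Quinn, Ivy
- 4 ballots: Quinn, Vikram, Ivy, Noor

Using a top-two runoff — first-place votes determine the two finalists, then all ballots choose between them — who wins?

Ivy

Round 1 first-place votes: Vikram 0, Noor 6, Quinn 4, Ivy 5. Noor and Ivy advance.
Runoff: Noor is ranked above Ivy on 6 ballots, Ivy above Noor on 9.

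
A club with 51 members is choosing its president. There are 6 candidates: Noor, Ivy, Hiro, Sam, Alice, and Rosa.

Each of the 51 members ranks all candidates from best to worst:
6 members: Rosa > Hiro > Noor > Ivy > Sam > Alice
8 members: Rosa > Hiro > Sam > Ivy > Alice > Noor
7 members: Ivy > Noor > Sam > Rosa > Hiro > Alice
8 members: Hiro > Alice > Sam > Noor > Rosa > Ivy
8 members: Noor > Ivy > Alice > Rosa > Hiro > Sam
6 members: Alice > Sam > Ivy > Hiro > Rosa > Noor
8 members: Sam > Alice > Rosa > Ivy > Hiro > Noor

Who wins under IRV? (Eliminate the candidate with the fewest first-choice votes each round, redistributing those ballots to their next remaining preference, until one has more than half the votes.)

Round 1: Noor 8, Ivy 7, Hiro 8, Sam 8, Alice 6, Rosa 14. Alice eliminated.
Round 2: Noor 8, Ivy 7, Hiro 8, Sam 14, Rosa 14. Ivy eliminated.
Round 3: Noor 15, Hiro 8, Sam 14, Rosa 14. Hiro eliminated.
Round 4: Noor 15, Sam 22, Rosa 14. Rosa eliminated.
Round 5: Noor 21, Sam 30. Sam has a majority (≥26).

Sam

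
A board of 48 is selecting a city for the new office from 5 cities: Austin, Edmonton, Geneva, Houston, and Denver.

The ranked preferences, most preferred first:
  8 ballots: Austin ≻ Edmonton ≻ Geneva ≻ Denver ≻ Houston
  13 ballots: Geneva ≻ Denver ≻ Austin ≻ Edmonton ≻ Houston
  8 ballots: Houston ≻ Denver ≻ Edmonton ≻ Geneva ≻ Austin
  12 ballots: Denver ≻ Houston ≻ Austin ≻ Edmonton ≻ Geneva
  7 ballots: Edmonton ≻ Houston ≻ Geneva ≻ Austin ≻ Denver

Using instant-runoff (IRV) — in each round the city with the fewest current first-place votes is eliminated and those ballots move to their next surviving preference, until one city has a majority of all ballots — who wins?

Houston

Round 1: Austin 8, Edmonton 7, Geneva 13, Houston 8, Denver 12. Edmonton eliminated.
Round 2: Austin 8, Geneva 13, Houston 15, Denver 12. Austin eliminated.
Round 3: Geneva 21, Houston 15, Denver 12. Denver eliminated.
Round 4: Geneva 21, Houston 27. Houston has a majority (≥25).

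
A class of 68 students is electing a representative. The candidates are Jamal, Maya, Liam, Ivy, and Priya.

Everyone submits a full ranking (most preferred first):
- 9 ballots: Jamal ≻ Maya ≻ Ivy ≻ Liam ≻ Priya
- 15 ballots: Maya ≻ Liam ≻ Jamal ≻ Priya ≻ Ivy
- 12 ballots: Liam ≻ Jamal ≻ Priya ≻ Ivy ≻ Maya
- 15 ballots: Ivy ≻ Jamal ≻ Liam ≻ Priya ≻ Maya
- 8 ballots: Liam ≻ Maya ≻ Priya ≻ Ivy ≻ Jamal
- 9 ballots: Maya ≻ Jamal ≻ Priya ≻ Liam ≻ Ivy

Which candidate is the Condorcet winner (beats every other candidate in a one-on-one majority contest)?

Liam vs Jamal: 35–33
Liam vs Maya: 35–33
Liam vs Ivy: 44–24
Liam vs Priya: 59–9
Liam beats every other candidate.

Liam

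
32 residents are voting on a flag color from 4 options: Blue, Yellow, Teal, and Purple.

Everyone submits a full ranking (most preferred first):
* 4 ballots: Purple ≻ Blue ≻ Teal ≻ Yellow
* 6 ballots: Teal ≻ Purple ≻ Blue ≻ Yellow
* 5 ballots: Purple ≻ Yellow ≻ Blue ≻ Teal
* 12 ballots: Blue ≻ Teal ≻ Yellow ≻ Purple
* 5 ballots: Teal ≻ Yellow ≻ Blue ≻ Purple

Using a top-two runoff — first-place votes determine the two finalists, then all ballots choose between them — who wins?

Blue

Round 1 first-place votes: Blue 12, Yellow 0, Teal 11, Purple 9. Blue and Teal advance.
Runoff: Blue is ranked above Teal on 21 ballots, Teal above Blue on 11.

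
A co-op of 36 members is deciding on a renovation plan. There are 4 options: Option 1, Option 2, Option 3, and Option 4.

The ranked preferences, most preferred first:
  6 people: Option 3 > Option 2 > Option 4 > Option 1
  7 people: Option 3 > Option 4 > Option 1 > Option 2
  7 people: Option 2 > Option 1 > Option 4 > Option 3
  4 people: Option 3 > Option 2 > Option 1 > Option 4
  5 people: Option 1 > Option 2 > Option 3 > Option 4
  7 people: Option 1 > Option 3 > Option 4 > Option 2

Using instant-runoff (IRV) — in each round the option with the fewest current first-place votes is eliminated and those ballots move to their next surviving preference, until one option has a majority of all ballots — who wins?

Round 1: Option 1 12, Option 2 7, Option 3 17, Option 4 0. Option 4 eliminated.
Round 2: Option 1 12, Option 2 7, Option 3 17. Option 2 eliminated.
Round 3: Option 1 19, Option 3 17. Option 1 has a majority (≥19).

Option 1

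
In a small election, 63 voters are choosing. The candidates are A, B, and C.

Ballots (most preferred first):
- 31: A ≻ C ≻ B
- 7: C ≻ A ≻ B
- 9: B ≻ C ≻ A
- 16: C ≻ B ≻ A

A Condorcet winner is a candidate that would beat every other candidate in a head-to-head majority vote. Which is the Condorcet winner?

C vs A: 32–31
C vs B: 54–9
C beats every other candidate.

C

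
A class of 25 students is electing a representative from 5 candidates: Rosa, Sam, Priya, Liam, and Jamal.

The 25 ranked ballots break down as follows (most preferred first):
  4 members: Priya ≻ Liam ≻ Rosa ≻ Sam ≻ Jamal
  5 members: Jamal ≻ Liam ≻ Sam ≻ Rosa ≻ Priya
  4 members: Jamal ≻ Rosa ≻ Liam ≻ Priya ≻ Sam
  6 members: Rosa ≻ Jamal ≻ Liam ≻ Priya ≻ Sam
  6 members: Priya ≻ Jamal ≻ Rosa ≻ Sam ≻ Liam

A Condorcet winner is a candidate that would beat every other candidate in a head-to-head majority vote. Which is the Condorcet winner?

Jamal

Jamal vs Rosa: 15–10
Jamal vs Sam: 21–4
Jamal vs Priya: 15–10
Jamal vs Liam: 21–4
Jamal beats every other candidate.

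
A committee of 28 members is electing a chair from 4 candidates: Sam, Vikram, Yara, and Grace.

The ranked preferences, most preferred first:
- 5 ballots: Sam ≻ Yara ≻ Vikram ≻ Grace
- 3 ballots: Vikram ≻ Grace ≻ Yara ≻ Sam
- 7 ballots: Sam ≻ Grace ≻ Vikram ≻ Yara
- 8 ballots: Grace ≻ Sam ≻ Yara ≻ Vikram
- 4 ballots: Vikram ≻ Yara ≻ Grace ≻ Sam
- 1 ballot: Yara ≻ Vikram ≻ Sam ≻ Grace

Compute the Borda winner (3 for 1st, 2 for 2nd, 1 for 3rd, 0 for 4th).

Sam

Sam: 5×3 + 3×0 + 7×3 + 8×2 + 4×0 + 1×1 = 53
Vikram: 5×1 + 3×3 + 7×1 + 8×0 + 4×3 + 1×2 = 35
Yara: 5×2 + 3×1 + 7×0 + 8×1 + 4×2 + 1×3 = 32
Grace: 5×0 + 3×2 + 7×2 + 8×3 + 4×1 + 1×0 = 48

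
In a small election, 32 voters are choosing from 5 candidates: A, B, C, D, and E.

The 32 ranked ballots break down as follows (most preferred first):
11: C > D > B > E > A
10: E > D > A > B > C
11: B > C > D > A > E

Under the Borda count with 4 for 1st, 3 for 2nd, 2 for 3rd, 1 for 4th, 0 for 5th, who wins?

D

A: 11×0 + 10×2 + 11×1 = 31
B: 11×2 + 10×1 + 11×4 = 76
C: 11×4 + 10×0 + 11×3 = 77
D: 11×3 + 10×3 + 11×2 = 85
E: 11×1 + 10×4 + 11×0 = 51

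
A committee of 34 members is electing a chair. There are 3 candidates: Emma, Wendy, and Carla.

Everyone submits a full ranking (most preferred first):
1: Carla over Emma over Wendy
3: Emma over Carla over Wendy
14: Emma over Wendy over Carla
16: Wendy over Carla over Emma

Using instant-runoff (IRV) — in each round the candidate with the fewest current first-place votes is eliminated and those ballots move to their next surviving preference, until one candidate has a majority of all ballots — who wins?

Emma

Round 1: Emma 17, Wendy 16, Carla 1. Carla eliminated.
Round 2: Emma 18, Wendy 16. Emma has a majority (≥18).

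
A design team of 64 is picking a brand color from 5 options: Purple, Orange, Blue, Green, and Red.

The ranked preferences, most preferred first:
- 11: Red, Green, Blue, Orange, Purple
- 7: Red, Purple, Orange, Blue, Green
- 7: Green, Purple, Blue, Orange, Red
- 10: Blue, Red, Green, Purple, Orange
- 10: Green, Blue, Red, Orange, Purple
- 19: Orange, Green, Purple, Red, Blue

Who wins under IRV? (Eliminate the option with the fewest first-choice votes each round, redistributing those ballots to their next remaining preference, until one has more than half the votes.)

Round 1: Purple 0, Orange 19, Blue 10, Green 17, Red 18. Purple eliminated.
Round 2: Orange 19, Blue 10, Green 17, Red 18. Blue eliminated.
Round 3: Orange 19, Green 17, Red 28. Green eliminated.
Round 4: Orange 26, Red 38. Red has a majority (≥33).

Red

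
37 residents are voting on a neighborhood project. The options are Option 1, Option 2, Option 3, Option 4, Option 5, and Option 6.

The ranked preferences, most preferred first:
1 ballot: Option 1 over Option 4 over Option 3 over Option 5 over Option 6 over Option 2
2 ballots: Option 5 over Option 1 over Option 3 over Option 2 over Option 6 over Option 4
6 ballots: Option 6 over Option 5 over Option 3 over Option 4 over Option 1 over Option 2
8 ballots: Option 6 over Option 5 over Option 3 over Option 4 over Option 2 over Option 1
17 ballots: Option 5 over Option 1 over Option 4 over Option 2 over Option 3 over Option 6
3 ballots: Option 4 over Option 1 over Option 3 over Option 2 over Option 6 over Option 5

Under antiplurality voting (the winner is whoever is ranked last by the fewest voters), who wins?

Option 3

Last-place votes: Option 1 8, Option 2 7, Option 3 0, Option 4 2, Option 5 3, Option 6 17.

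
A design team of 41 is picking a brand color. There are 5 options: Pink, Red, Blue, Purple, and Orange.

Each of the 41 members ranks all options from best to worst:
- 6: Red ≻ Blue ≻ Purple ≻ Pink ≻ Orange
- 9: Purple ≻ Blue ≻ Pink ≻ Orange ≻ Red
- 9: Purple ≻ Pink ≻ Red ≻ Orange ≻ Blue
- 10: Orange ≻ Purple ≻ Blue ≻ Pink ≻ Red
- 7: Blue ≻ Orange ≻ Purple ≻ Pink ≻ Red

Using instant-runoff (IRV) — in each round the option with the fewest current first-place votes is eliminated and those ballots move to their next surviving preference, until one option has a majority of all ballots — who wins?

Purple

Round 1: Pink 0, Red 6, Blue 7, Purple 18, Orange 10. Pink eliminated.
Round 2: Red 6, Blue 7, Purple 18, Orange 10. Red eliminated.
Round 3: Blue 13, Purple 18, Orange 10. Orange eliminated.
Round 4: Blue 13, Purple 28. Purple has a majority (≥21).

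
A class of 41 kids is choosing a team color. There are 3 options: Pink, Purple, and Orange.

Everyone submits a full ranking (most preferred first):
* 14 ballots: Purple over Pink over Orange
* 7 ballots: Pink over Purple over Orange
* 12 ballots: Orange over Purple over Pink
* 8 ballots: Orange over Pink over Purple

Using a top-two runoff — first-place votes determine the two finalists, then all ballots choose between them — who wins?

Round 1 first-place votes: Pink 7, Purple 14, Orange 20. Orange and Purple advance.
Runoff: Orange is ranked above Purple on 20 ballots, Purple above Orange on 21.

Purple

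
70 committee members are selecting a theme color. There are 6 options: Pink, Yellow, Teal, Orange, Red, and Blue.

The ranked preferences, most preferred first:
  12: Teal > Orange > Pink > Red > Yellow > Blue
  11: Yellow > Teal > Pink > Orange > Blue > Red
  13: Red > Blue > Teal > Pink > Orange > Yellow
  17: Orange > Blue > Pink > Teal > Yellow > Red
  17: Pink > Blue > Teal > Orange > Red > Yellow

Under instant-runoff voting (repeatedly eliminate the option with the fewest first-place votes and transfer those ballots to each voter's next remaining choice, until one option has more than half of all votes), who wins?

Round 1: Pink 17, Yellow 11, Teal 12, Orange 17, Red 13, Blue 0. Blue eliminated.
Round 2: Pink 17, Yellow 11, Teal 12, Orange 17, Red 13. Yellow eliminated.
Round 3: Pink 17, Teal 23, Orange 17, Red 13. Red eliminated.
Round 4: Pink 17, Teal 36, Orange 17. Teal has a majority (≥36).

Teal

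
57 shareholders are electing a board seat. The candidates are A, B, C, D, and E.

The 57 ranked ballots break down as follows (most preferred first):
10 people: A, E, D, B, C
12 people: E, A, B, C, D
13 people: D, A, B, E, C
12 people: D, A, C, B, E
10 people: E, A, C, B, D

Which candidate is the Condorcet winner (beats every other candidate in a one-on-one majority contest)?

A vs B: 57–0
A vs C: 57–0
A vs D: 32–25
A vs E: 35–22
A beats every other candidate.

A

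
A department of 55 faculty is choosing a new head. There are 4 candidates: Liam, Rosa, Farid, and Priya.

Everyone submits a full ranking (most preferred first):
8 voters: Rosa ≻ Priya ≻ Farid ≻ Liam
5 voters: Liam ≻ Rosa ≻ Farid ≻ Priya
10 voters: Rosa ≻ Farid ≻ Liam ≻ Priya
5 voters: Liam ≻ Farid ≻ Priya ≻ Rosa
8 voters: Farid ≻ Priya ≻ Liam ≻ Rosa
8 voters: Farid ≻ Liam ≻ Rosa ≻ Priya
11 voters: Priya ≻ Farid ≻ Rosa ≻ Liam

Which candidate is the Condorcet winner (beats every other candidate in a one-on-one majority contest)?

Farid

Farid vs Liam: 45–10
Farid vs Rosa: 32–23
Farid vs Priya: 36–19
Farid beats every other candidate.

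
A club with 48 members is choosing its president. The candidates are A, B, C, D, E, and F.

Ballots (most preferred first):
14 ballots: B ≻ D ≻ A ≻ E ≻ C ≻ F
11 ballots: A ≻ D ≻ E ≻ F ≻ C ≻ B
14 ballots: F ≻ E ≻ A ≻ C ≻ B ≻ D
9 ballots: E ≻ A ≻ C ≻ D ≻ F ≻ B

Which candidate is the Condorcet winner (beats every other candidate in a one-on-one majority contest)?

A

A vs B: 34–14
A vs C: 48–0
A vs D: 34–14
A vs E: 25–23
A vs F: 34–14
A beats every other candidate.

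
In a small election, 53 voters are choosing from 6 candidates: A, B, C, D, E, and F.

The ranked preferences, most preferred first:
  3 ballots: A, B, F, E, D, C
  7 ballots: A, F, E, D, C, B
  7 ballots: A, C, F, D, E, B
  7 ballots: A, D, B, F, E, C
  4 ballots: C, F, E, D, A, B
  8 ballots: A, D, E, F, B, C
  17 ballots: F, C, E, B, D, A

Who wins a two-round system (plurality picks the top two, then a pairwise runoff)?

Round 1 first-place votes: A 32, B 0, C 4, D 0, E 0, F 17. A and F advance.
Runoff: A is ranked above F on 32 ballots, F above A on 21.

A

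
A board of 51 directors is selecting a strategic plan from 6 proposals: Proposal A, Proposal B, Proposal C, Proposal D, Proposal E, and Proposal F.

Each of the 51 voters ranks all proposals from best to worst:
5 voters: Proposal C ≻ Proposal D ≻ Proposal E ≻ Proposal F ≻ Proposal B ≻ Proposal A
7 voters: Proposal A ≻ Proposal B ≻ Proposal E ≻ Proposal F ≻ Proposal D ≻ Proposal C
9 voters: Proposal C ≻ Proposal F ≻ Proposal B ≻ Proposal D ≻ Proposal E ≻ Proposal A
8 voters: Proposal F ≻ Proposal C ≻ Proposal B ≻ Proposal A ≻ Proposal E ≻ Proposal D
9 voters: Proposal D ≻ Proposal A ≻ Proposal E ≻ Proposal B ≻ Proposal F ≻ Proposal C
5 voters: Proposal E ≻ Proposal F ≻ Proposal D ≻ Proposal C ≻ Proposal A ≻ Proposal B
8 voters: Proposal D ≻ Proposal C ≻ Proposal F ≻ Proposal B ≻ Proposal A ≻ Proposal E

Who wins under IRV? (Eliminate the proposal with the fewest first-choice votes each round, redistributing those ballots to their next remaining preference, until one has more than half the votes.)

Proposal F

Round 1: Proposal A 7, Proposal B 0, Proposal C 14, Proposal D 17, Proposal E 5, Proposal F 8. Proposal B eliminated.
Round 2: Proposal A 7, Proposal C 14, Proposal D 17, Proposal E 5, Proposal F 8. Proposal E eliminated.
Round 3: Proposal A 7, Proposal C 14, Proposal D 17, Proposal F 13. Proposal A eliminated.
Round 4: Proposal C 14, Proposal D 17, Proposal F 20. Proposal C eliminated.
Round 5: Proposal D 22, Proposal F 29. Proposal F has a majority (≥26).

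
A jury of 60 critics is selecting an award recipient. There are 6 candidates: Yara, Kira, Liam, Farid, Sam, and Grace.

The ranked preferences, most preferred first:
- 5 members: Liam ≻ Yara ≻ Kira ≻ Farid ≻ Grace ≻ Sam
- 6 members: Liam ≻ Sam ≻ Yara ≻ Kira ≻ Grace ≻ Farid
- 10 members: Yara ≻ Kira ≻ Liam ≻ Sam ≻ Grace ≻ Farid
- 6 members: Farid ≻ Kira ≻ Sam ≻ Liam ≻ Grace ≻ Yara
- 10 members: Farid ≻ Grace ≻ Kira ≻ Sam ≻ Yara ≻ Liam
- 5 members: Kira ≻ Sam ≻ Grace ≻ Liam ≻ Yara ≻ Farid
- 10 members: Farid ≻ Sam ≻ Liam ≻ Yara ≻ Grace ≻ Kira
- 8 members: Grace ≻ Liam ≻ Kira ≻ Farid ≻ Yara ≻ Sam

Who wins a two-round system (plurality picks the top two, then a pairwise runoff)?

Liam

Round 1 first-place votes: Yara 10, Kira 5, Liam 11, Farid 26, Sam 0, Grace 8. Farid and Liam advance.
Runoff: Farid is ranked above Liam on 26 ballots, Liam above Farid on 34.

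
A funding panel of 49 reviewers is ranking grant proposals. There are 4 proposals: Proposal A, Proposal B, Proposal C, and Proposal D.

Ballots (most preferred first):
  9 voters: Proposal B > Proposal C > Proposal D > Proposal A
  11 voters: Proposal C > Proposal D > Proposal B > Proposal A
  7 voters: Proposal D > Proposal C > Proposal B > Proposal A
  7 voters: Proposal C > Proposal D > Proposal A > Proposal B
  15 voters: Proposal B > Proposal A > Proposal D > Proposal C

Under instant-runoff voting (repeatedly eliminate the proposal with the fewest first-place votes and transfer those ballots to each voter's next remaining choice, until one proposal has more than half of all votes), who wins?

Proposal C

Round 1: Proposal A 0, Proposal B 24, Proposal C 18, Proposal D 7. Proposal A eliminated.
Round 2: Proposal B 24, Proposal C 18, Proposal D 7. Proposal D eliminated.
Round 3: Proposal B 24, Proposal C 25. Proposal C has a majority (≥25).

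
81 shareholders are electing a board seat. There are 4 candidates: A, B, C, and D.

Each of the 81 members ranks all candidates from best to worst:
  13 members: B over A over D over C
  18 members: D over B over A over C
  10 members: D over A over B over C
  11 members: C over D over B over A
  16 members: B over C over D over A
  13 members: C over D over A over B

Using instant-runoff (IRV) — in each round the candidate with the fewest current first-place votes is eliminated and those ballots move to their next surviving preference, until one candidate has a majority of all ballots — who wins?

D

Round 1: A 0, B 29, C 24, D 28. A eliminated.
Round 2: B 29, C 24, D 28. C eliminated.
Round 3: B 29, D 52. D has a majority (≥41).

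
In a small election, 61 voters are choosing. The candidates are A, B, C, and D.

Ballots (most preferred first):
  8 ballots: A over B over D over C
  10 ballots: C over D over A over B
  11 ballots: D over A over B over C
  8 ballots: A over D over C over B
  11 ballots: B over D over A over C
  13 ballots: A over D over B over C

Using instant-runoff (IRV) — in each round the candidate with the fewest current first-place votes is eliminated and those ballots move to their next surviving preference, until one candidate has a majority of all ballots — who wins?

Round 1: A 29, B 11, C 10, D 11. C eliminated.
Round 2: A 29, B 11, D 21. B eliminated.
Round 3: A 29, D 32. D has a majority (≥31).

D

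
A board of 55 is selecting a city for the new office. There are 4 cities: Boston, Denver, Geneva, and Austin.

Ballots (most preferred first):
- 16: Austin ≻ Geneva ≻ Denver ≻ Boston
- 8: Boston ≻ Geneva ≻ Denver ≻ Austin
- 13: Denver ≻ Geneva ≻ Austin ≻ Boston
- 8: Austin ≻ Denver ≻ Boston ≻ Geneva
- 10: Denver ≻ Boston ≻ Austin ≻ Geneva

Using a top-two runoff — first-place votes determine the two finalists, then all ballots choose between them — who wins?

Round 1 first-place votes: Boston 8, Denver 23, Geneva 0, Austin 24. Austin and Denver advance.
Runoff: Austin is ranked above Denver on 24 ballots, Denver above Austin on 31.

Denver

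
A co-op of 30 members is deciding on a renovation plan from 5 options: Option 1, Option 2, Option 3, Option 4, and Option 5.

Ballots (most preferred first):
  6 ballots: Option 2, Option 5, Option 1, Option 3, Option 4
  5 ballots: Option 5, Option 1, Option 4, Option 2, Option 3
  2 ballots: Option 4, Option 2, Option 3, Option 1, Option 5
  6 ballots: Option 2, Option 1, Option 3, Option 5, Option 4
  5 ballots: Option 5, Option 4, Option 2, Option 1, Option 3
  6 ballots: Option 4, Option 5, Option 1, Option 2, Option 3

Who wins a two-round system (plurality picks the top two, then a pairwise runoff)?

Round 1 first-place votes: Option 1 0, Option 2 12, Option 3 0, Option 4 8, Option 5 10. Option 2 and Option 5 advance.
Runoff: Option 2 is ranked above Option 5 on 14 ballots, Option 5 above Option 2 on 16.

Option 5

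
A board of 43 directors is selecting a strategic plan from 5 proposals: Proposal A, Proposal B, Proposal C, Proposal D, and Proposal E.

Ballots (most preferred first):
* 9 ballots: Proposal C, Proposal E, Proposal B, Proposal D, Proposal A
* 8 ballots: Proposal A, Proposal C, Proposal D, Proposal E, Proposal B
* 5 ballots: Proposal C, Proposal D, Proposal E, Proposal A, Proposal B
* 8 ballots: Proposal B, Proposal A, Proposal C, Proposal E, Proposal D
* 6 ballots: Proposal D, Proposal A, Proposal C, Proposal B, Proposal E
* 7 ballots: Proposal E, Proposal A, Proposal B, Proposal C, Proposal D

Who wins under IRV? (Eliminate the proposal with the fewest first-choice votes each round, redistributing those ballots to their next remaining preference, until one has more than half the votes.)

Round 1: Proposal A 8, Proposal B 8, Proposal C 14, Proposal D 6, Proposal E 7. Proposal D eliminated.
Round 2: Proposal A 14, Proposal B 8, Proposal C 14, Proposal E 7. Proposal E eliminated.
Round 3: Proposal A 21, Proposal B 8, Proposal C 14. Proposal B eliminated.
Round 4: Proposal A 29, Proposal C 14. Proposal A has a majority (≥22).

Proposal A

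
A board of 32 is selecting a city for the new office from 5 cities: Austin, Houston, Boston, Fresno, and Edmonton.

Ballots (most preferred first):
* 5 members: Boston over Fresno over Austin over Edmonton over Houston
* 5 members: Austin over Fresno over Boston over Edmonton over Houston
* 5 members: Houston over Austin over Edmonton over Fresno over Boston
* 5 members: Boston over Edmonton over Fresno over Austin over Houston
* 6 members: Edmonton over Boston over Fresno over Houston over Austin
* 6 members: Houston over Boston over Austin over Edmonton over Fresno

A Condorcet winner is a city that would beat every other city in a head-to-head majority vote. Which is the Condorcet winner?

Boston vs Austin: 22–10
Boston vs Houston: 21–11
Boston vs Fresno: 22–10
Boston vs Edmonton: 21–11
Boston beats every other city.

Boston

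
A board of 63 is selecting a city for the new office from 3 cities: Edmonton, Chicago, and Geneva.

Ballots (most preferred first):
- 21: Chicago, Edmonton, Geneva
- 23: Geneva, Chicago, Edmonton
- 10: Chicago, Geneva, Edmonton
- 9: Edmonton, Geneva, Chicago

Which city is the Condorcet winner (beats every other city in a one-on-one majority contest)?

Geneva vs Edmonton: 33–30
Geneva vs Chicago: 32–31
Geneva beats every other city.

Geneva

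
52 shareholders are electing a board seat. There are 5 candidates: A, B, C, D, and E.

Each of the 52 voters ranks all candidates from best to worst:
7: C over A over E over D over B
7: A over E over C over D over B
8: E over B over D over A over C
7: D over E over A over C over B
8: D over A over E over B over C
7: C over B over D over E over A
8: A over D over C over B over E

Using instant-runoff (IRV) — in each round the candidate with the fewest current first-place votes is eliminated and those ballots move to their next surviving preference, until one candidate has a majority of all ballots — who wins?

D

Round 1: A 15, B 0, C 14, D 15, E 8. B eliminated.
Round 2: A 15, C 14, D 15, E 8. E eliminated.
Round 3: A 15, C 14, D 23. C eliminated.
Round 4: A 22, D 30. D has a majority (≥27).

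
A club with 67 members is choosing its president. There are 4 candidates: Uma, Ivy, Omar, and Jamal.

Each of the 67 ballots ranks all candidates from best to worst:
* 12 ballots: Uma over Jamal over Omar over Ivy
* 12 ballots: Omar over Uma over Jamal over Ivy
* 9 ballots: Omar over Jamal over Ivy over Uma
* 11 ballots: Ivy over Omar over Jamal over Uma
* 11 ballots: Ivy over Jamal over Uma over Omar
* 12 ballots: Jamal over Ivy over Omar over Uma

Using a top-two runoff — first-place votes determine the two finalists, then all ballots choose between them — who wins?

Ivy

Round 1 first-place votes: Uma 12, Ivy 22, Omar 21, Jamal 12. Ivy and Omar advance.
Runoff: Ivy is ranked above Omar on 34 ballots, Omar above Ivy on 33.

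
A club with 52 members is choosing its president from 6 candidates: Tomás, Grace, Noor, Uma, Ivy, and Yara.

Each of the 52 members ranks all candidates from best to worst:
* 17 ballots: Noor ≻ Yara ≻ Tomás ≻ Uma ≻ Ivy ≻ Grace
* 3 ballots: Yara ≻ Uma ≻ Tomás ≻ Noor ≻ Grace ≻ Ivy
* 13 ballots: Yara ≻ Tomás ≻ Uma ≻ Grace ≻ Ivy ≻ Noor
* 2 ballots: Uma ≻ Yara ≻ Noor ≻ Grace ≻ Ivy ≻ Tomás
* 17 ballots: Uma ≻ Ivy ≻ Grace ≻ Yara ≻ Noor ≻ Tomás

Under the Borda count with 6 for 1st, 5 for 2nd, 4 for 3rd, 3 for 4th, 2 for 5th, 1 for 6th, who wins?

Yara

Tomás: 17×4 + 3×4 + 13×5 + 2×1 + 17×1 = 164
Grace: 17×1 + 3×2 + 13×3 + 2×3 + 17×4 = 136
Noor: 17×6 + 3×3 + 13×1 + 2×4 + 17×2 = 166
Uma: 17×3 + 3×5 + 13×4 + 2×6 + 17×6 = 232
Ivy: 17×2 + 3×1 + 13×2 + 2×2 + 17×5 = 152
Yara: 17×5 + 3×6 + 13×6 + 2×5 + 17×3 = 242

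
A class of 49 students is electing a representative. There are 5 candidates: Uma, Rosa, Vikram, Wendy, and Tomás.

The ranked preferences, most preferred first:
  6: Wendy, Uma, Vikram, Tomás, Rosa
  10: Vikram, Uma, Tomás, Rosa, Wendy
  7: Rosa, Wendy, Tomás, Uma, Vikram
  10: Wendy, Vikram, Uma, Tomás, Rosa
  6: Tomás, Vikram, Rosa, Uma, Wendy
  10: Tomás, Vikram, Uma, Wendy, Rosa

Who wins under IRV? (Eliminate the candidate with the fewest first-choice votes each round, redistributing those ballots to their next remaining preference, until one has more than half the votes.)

Tomás

Round 1: Uma 0, Rosa 7, Vikram 10, Wendy 16, Tomás 16. Uma eliminated.
Round 2: Rosa 7, Vikram 10, Wendy 16, Tomás 16. Rosa eliminated.
Round 3: Vikram 10, Wendy 23, Tomás 16. Vikram eliminated.
Round 4: Wendy 23, Tomás 26. Tomás has a majority (≥25).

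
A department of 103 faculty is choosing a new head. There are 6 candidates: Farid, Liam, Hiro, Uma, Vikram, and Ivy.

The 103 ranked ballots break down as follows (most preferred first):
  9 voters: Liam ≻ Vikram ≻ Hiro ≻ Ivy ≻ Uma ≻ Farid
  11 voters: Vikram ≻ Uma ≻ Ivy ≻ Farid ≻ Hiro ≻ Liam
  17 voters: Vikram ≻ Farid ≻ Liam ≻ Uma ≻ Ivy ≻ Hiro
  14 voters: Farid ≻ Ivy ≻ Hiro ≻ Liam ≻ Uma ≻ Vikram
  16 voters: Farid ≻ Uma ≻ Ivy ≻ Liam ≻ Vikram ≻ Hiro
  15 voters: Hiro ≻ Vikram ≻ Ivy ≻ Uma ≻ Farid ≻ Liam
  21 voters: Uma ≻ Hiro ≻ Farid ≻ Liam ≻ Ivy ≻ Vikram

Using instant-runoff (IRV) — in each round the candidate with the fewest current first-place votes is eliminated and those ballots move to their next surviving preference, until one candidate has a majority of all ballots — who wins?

Round 1: Farid 30, Liam 9, Hiro 15, Uma 21, Vikram 28, Ivy 0. Ivy eliminated.
Round 2: Farid 30, Liam 9, Hiro 15, Uma 21, Vikram 28. Liam eliminated.
Round 3: Farid 30, Hiro 15, Uma 21, Vikram 37. Hiro eliminated.
Round 4: Farid 30, Uma 21, Vikram 52. Vikram has a majority (≥52).

Vikram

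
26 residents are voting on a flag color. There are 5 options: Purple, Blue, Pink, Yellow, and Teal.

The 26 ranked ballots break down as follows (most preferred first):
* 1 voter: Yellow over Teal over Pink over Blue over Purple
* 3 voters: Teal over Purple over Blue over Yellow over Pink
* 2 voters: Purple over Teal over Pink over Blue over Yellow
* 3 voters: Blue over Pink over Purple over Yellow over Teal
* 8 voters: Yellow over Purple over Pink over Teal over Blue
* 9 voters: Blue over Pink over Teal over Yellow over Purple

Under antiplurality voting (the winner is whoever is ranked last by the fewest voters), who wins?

Last-place votes: Purple 10, Blue 8, Pink 3, Yellow 2, Teal 3.

Yellow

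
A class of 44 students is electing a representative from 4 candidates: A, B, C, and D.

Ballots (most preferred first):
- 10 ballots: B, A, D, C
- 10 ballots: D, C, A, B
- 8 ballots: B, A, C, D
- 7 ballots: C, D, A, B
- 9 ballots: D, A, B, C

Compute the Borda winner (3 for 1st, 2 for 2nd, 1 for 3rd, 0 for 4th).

A: 10×2 + 10×1 + 8×2 + 7×1 + 9×2 = 71
B: 10×3 + 10×0 + 8×3 + 7×0 + 9×1 = 63
C: 10×0 + 10×2 + 8×1 + 7×3 + 9×0 = 49
D: 10×1 + 10×3 + 8×0 + 7×2 + 9×3 = 81

D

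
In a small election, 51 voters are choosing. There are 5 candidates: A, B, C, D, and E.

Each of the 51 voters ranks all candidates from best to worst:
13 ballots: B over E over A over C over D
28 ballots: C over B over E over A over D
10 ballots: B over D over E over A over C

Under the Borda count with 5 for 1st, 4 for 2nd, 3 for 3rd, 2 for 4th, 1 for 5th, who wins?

B

A: 13×3 + 28×2 + 10×2 = 115
B: 13×5 + 28×4 + 10×5 = 227
C: 13×2 + 28×5 + 10×1 = 176
D: 13×1 + 28×1 + 10×4 = 81
E: 13×4 + 28×3 + 10×3 = 166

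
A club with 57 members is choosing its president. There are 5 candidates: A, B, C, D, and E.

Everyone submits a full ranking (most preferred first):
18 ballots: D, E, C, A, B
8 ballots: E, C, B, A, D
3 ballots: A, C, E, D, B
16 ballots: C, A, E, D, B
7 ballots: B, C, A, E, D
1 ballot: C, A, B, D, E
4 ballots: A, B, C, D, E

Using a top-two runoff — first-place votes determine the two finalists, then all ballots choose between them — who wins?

Round 1 first-place votes: A 7, B 7, C 17, D 18, E 8. D and C advance.
Runoff: D is ranked above C on 18 ballots, C above D on 39.

C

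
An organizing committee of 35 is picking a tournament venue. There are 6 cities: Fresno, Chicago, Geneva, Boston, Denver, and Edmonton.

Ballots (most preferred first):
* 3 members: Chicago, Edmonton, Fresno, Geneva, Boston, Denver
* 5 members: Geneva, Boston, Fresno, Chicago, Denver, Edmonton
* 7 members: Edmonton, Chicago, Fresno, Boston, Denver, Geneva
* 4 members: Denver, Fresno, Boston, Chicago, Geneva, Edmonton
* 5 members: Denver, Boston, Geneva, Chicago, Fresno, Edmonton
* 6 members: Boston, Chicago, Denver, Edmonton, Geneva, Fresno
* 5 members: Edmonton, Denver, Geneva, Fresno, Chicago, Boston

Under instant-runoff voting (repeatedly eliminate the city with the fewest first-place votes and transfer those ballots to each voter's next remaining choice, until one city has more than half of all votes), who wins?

Round 1: Fresno 0, Chicago 3, Geneva 5, Boston 6, Denver 9, Edmonton 12. Fresno eliminated.
Round 2: Chicago 3, Geneva 5, Boston 6, Denver 9, Edmonton 12. Chicago eliminated.
Round 3: Geneva 5, Boston 6, Denver 9, Edmonton 15. Geneva eliminated.
Round 4: Boston 11, Denver 9, Edmonton 15. Denver eliminated.
Round 5: Boston 20, Edmonton 15. Boston has a majority (≥18).

Boston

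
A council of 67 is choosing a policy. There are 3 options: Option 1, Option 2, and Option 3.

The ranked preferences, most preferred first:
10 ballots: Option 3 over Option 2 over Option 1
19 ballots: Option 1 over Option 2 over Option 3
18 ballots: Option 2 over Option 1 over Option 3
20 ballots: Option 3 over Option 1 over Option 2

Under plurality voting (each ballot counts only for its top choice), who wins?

Option 3

First-place votes: Option 1 19, Option 2 18, Option 3 30.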